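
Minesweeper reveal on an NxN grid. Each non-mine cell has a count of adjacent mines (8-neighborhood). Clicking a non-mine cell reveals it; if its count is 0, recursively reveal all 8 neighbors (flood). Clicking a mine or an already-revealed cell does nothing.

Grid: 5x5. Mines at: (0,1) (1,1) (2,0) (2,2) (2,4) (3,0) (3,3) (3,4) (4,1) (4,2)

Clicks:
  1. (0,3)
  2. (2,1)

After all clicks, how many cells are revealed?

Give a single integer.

Answer: 7

Derivation:
Click 1 (0,3) count=0: revealed 6 new [(0,2) (0,3) (0,4) (1,2) (1,3) (1,4)] -> total=6
Click 2 (2,1) count=4: revealed 1 new [(2,1)] -> total=7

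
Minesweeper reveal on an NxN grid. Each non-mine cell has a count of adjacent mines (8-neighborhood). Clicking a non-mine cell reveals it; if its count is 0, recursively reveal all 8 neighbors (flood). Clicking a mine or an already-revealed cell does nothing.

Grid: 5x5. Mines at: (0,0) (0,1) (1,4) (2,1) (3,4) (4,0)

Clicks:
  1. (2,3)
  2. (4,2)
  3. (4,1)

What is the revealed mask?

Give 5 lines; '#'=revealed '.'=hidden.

Click 1 (2,3) count=2: revealed 1 new [(2,3)] -> total=1
Click 2 (4,2) count=0: revealed 6 new [(3,1) (3,2) (3,3) (4,1) (4,2) (4,3)] -> total=7
Click 3 (4,1) count=1: revealed 0 new [(none)] -> total=7

Answer: .....
.....
...#.
.###.
.###.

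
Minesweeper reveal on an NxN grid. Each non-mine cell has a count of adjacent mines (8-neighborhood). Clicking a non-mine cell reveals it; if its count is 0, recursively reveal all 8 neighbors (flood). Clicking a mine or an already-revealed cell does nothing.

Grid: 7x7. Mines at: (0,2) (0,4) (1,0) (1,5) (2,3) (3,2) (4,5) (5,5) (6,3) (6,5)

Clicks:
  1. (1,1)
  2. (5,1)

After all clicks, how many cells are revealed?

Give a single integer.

Answer: 14

Derivation:
Click 1 (1,1) count=2: revealed 1 new [(1,1)] -> total=1
Click 2 (5,1) count=0: revealed 13 new [(2,0) (2,1) (3,0) (3,1) (4,0) (4,1) (4,2) (5,0) (5,1) (5,2) (6,0) (6,1) (6,2)] -> total=14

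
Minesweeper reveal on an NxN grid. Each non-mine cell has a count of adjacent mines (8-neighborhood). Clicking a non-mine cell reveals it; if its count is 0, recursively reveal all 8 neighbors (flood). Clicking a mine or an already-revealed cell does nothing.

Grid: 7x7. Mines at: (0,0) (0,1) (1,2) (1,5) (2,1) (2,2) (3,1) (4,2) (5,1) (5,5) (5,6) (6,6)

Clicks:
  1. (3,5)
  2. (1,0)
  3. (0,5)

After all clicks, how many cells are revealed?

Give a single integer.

Answer: 14

Derivation:
Click 1 (3,5) count=0: revealed 12 new [(2,3) (2,4) (2,5) (2,6) (3,3) (3,4) (3,5) (3,6) (4,3) (4,4) (4,5) (4,6)] -> total=12
Click 2 (1,0) count=3: revealed 1 new [(1,0)] -> total=13
Click 3 (0,5) count=1: revealed 1 new [(0,5)] -> total=14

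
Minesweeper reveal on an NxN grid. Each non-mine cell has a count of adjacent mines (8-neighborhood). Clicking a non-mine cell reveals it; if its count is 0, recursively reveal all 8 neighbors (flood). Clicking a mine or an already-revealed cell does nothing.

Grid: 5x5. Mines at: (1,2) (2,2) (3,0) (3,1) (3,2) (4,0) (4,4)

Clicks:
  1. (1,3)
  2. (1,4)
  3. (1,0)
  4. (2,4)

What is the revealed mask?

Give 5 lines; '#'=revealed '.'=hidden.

Click 1 (1,3) count=2: revealed 1 new [(1,3)] -> total=1
Click 2 (1,4) count=0: revealed 7 new [(0,3) (0,4) (1,4) (2,3) (2,4) (3,3) (3,4)] -> total=8
Click 3 (1,0) count=0: revealed 6 new [(0,0) (0,1) (1,0) (1,1) (2,0) (2,1)] -> total=14
Click 4 (2,4) count=0: revealed 0 new [(none)] -> total=14

Answer: ##.##
##.##
##.##
...##
.....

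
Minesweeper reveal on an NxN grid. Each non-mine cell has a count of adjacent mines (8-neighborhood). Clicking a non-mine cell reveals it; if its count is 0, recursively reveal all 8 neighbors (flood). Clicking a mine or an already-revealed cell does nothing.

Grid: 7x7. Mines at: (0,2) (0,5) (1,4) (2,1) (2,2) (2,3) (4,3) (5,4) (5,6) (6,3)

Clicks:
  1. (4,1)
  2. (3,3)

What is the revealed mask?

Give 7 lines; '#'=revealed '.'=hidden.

Click 1 (4,1) count=0: revealed 12 new [(3,0) (3,1) (3,2) (4,0) (4,1) (4,2) (5,0) (5,1) (5,2) (6,0) (6,1) (6,2)] -> total=12
Click 2 (3,3) count=3: revealed 1 new [(3,3)] -> total=13

Answer: .......
.......
.......
####...
###....
###....
###....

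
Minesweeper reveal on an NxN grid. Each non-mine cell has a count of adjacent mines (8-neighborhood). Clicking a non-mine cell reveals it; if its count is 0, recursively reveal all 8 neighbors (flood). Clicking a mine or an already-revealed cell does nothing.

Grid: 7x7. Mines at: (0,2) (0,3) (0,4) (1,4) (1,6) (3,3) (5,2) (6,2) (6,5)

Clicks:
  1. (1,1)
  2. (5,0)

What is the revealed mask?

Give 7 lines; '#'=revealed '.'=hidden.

Click 1 (1,1) count=1: revealed 1 new [(1,1)] -> total=1
Click 2 (5,0) count=0: revealed 17 new [(0,0) (0,1) (1,0) (1,2) (2,0) (2,1) (2,2) (3,0) (3,1) (3,2) (4,0) (4,1) (4,2) (5,0) (5,1) (6,0) (6,1)] -> total=18

Answer: ##.....
###....
###....
###....
###....
##.....
##.....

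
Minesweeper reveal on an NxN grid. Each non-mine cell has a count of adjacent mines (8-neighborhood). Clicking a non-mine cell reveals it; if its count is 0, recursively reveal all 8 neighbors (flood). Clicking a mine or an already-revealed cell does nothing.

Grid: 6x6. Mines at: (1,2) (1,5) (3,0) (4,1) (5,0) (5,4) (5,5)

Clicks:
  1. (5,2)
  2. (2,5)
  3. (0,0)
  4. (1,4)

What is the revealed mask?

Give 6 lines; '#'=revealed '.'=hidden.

Click 1 (5,2) count=1: revealed 1 new [(5,2)] -> total=1
Click 2 (2,5) count=1: revealed 1 new [(2,5)] -> total=2
Click 3 (0,0) count=0: revealed 6 new [(0,0) (0,1) (1,0) (1,1) (2,0) (2,1)] -> total=8
Click 4 (1,4) count=1: revealed 1 new [(1,4)] -> total=9

Answer: ##....
##..#.
##...#
......
......
..#...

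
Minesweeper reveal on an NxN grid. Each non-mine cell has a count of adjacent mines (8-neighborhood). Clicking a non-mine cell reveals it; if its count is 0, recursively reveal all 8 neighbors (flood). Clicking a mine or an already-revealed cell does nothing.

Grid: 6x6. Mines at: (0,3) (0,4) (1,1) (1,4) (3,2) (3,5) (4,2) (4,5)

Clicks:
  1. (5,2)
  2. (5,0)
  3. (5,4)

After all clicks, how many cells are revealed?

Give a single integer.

Click 1 (5,2) count=1: revealed 1 new [(5,2)] -> total=1
Click 2 (5,0) count=0: revealed 8 new [(2,0) (2,1) (3,0) (3,1) (4,0) (4,1) (5,0) (5,1)] -> total=9
Click 3 (5,4) count=1: revealed 1 new [(5,4)] -> total=10

Answer: 10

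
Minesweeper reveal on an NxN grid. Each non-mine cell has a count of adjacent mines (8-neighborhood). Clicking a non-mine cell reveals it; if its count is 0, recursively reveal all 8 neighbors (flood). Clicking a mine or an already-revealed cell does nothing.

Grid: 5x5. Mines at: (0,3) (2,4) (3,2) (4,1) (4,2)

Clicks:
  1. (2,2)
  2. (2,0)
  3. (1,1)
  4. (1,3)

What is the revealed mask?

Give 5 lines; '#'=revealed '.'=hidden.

Answer: ###..
####.
###..
##...
.....

Derivation:
Click 1 (2,2) count=1: revealed 1 new [(2,2)] -> total=1
Click 2 (2,0) count=0: revealed 10 new [(0,0) (0,1) (0,2) (1,0) (1,1) (1,2) (2,0) (2,1) (3,0) (3,1)] -> total=11
Click 3 (1,1) count=0: revealed 0 new [(none)] -> total=11
Click 4 (1,3) count=2: revealed 1 new [(1,3)] -> total=12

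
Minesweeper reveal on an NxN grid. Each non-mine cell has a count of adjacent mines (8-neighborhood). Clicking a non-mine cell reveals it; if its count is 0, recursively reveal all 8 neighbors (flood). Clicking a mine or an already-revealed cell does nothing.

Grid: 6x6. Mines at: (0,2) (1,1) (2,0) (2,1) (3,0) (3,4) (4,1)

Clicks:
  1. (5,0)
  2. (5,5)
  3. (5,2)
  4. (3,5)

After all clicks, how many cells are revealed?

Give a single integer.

Answer: 10

Derivation:
Click 1 (5,0) count=1: revealed 1 new [(5,0)] -> total=1
Click 2 (5,5) count=0: revealed 8 new [(4,2) (4,3) (4,4) (4,5) (5,2) (5,3) (5,4) (5,5)] -> total=9
Click 3 (5,2) count=1: revealed 0 new [(none)] -> total=9
Click 4 (3,5) count=1: revealed 1 new [(3,5)] -> total=10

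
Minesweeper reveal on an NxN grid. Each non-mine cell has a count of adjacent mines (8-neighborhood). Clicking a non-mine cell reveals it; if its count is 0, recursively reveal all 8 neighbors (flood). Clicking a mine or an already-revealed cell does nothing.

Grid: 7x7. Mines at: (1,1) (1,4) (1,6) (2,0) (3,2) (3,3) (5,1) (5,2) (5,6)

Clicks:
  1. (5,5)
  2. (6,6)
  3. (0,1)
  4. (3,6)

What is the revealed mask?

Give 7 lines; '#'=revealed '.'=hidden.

Click 1 (5,5) count=1: revealed 1 new [(5,5)] -> total=1
Click 2 (6,6) count=1: revealed 1 new [(6,6)] -> total=2
Click 3 (0,1) count=1: revealed 1 new [(0,1)] -> total=3
Click 4 (3,6) count=0: revealed 9 new [(2,4) (2,5) (2,6) (3,4) (3,5) (3,6) (4,4) (4,5) (4,6)] -> total=12

Answer: .#.....
.......
....###
....###
....###
.....#.
......#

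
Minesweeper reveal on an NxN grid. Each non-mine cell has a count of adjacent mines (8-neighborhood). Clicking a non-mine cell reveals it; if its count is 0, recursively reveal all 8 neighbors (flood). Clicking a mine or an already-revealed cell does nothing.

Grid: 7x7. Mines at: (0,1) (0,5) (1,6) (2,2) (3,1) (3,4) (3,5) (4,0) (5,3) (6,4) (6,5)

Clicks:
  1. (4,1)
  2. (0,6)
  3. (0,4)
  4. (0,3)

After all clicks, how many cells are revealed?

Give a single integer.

Answer: 8

Derivation:
Click 1 (4,1) count=2: revealed 1 new [(4,1)] -> total=1
Click 2 (0,6) count=2: revealed 1 new [(0,6)] -> total=2
Click 3 (0,4) count=1: revealed 1 new [(0,4)] -> total=3
Click 4 (0,3) count=0: revealed 5 new [(0,2) (0,3) (1,2) (1,3) (1,4)] -> total=8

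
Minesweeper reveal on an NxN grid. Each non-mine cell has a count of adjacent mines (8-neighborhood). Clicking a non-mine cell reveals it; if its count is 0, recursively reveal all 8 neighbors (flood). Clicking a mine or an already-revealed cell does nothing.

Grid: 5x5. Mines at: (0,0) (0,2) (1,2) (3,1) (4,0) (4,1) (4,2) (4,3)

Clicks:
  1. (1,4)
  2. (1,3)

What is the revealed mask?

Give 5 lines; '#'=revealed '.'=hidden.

Click 1 (1,4) count=0: revealed 8 new [(0,3) (0,4) (1,3) (1,4) (2,3) (2,4) (3,3) (3,4)] -> total=8
Click 2 (1,3) count=2: revealed 0 new [(none)] -> total=8

Answer: ...##
...##
...##
...##
.....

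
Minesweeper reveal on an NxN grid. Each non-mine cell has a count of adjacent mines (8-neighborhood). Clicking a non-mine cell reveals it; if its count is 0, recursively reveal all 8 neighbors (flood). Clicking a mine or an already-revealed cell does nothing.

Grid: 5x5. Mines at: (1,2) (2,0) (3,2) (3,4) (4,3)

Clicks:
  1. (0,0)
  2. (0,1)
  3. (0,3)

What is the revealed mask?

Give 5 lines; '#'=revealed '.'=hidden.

Answer: ##.#.
##...
.....
.....
.....

Derivation:
Click 1 (0,0) count=0: revealed 4 new [(0,0) (0,1) (1,0) (1,1)] -> total=4
Click 2 (0,1) count=1: revealed 0 new [(none)] -> total=4
Click 3 (0,3) count=1: revealed 1 new [(0,3)] -> total=5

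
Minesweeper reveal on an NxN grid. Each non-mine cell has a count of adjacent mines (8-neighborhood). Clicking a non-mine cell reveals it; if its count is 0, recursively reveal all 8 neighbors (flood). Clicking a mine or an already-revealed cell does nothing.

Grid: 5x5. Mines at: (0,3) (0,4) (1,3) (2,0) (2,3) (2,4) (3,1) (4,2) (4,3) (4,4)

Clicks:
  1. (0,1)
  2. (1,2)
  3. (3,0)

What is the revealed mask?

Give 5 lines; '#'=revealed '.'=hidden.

Answer: ###..
###..
.....
#....
.....

Derivation:
Click 1 (0,1) count=0: revealed 6 new [(0,0) (0,1) (0,2) (1,0) (1,1) (1,2)] -> total=6
Click 2 (1,2) count=3: revealed 0 new [(none)] -> total=6
Click 3 (3,0) count=2: revealed 1 new [(3,0)] -> total=7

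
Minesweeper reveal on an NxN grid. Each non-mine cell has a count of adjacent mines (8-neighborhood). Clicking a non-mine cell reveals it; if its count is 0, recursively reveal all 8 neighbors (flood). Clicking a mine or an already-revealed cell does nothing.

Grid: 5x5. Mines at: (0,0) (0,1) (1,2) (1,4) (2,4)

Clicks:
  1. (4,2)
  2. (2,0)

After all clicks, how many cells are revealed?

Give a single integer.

Click 1 (4,2) count=0: revealed 16 new [(1,0) (1,1) (2,0) (2,1) (2,2) (2,3) (3,0) (3,1) (3,2) (3,3) (3,4) (4,0) (4,1) (4,2) (4,3) (4,4)] -> total=16
Click 2 (2,0) count=0: revealed 0 new [(none)] -> total=16

Answer: 16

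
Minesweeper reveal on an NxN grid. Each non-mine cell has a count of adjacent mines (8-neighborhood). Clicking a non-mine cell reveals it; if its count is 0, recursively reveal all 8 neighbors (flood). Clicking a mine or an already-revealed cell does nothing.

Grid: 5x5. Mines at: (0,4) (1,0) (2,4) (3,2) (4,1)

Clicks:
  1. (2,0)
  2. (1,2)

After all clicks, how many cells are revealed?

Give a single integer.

Answer: 10

Derivation:
Click 1 (2,0) count=1: revealed 1 new [(2,0)] -> total=1
Click 2 (1,2) count=0: revealed 9 new [(0,1) (0,2) (0,3) (1,1) (1,2) (1,3) (2,1) (2,2) (2,3)] -> total=10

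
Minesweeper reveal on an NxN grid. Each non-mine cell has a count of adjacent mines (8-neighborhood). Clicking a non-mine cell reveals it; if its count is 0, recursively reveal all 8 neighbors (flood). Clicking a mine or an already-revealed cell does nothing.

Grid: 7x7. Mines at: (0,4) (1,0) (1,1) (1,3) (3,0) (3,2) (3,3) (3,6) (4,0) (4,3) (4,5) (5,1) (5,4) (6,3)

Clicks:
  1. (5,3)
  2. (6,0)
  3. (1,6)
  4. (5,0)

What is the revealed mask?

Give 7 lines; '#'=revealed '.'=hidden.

Click 1 (5,3) count=3: revealed 1 new [(5,3)] -> total=1
Click 2 (6,0) count=1: revealed 1 new [(6,0)] -> total=2
Click 3 (1,6) count=0: revealed 6 new [(0,5) (0,6) (1,5) (1,6) (2,5) (2,6)] -> total=8
Click 4 (5,0) count=2: revealed 1 new [(5,0)] -> total=9

Answer: .....##
.....##
.....##
.......
.......
#..#...
#......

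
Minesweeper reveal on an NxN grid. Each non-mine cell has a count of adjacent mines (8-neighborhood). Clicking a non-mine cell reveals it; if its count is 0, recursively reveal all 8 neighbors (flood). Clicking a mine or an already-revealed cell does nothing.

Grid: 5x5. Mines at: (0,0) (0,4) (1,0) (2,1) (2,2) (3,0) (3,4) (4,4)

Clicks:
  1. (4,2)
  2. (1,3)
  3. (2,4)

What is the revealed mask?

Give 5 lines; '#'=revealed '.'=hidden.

Click 1 (4,2) count=0: revealed 6 new [(3,1) (3,2) (3,3) (4,1) (4,2) (4,3)] -> total=6
Click 2 (1,3) count=2: revealed 1 new [(1,3)] -> total=7
Click 3 (2,4) count=1: revealed 1 new [(2,4)] -> total=8

Answer: .....
...#.
....#
.###.
.###.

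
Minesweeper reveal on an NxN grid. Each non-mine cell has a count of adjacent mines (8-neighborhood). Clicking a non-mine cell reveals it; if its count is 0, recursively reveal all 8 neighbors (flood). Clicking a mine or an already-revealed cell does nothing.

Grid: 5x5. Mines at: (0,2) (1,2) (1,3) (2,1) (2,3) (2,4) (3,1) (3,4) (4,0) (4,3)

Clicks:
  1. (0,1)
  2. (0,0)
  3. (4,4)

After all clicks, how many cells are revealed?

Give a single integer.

Answer: 5

Derivation:
Click 1 (0,1) count=2: revealed 1 new [(0,1)] -> total=1
Click 2 (0,0) count=0: revealed 3 new [(0,0) (1,0) (1,1)] -> total=4
Click 3 (4,4) count=2: revealed 1 new [(4,4)] -> total=5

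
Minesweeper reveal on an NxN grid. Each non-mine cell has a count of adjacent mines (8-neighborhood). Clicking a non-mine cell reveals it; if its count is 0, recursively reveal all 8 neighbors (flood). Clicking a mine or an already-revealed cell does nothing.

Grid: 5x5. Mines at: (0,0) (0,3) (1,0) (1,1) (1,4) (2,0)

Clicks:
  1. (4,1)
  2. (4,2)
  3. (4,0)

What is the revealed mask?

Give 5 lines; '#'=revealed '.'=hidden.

Answer: .....
.....
.####
#####
#####

Derivation:
Click 1 (4,1) count=0: revealed 14 new [(2,1) (2,2) (2,3) (2,4) (3,0) (3,1) (3,2) (3,3) (3,4) (4,0) (4,1) (4,2) (4,3) (4,4)] -> total=14
Click 2 (4,2) count=0: revealed 0 new [(none)] -> total=14
Click 3 (4,0) count=0: revealed 0 new [(none)] -> total=14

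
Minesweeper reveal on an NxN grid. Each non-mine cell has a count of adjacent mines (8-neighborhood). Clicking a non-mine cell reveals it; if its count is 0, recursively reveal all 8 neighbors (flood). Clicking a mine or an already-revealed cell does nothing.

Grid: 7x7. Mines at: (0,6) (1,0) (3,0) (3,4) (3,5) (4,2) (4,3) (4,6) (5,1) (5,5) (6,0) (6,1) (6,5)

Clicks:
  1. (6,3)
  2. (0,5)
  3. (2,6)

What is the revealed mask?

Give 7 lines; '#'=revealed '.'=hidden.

Answer: .....#.
.......
......#
.......
.......
..###..
..###..

Derivation:
Click 1 (6,3) count=0: revealed 6 new [(5,2) (5,3) (5,4) (6,2) (6,3) (6,4)] -> total=6
Click 2 (0,5) count=1: revealed 1 new [(0,5)] -> total=7
Click 3 (2,6) count=1: revealed 1 new [(2,6)] -> total=8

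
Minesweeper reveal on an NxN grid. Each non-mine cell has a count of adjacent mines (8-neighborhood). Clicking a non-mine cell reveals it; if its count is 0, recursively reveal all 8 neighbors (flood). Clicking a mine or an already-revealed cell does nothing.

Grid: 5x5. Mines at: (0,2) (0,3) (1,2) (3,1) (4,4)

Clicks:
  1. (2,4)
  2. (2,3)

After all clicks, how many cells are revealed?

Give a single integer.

Answer: 6

Derivation:
Click 1 (2,4) count=0: revealed 6 new [(1,3) (1,4) (2,3) (2,4) (3,3) (3,4)] -> total=6
Click 2 (2,3) count=1: revealed 0 new [(none)] -> total=6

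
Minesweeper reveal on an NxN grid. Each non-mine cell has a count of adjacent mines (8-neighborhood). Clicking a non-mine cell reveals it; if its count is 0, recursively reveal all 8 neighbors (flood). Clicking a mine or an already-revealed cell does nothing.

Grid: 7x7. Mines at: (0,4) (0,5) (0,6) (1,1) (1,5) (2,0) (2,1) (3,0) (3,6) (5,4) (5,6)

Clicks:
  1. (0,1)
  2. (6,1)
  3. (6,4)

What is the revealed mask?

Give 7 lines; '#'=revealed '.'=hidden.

Click 1 (0,1) count=1: revealed 1 new [(0,1)] -> total=1
Click 2 (6,1) count=0: revealed 26 new [(1,2) (1,3) (1,4) (2,2) (2,3) (2,4) (2,5) (3,1) (3,2) (3,3) (3,4) (3,5) (4,0) (4,1) (4,2) (4,3) (4,4) (4,5) (5,0) (5,1) (5,2) (5,3) (6,0) (6,1) (6,2) (6,3)] -> total=27
Click 3 (6,4) count=1: revealed 1 new [(6,4)] -> total=28

Answer: .#.....
..###..
..####.
.#####.
######.
####...
#####..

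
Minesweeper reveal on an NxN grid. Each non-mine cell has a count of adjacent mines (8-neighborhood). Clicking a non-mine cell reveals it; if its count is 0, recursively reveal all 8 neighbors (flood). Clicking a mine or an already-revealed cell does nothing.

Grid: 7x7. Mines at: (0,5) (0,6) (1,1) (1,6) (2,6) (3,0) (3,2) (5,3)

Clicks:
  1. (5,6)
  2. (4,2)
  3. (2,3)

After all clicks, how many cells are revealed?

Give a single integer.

Answer: 26

Derivation:
Click 1 (5,6) count=0: revealed 25 new [(0,2) (0,3) (0,4) (1,2) (1,3) (1,4) (1,5) (2,2) (2,3) (2,4) (2,5) (3,3) (3,4) (3,5) (3,6) (4,3) (4,4) (4,5) (4,6) (5,4) (5,5) (5,6) (6,4) (6,5) (6,6)] -> total=25
Click 2 (4,2) count=2: revealed 1 new [(4,2)] -> total=26
Click 3 (2,3) count=1: revealed 0 new [(none)] -> total=26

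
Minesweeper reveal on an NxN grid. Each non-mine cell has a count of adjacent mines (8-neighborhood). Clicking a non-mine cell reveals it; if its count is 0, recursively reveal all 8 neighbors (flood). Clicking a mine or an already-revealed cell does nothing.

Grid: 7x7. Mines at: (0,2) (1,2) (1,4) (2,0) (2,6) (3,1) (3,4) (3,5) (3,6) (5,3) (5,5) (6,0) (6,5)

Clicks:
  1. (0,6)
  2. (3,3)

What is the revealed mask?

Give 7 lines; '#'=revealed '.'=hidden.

Answer: .....##
.....##
.......
...#...
.......
.......
.......

Derivation:
Click 1 (0,6) count=0: revealed 4 new [(0,5) (0,6) (1,5) (1,6)] -> total=4
Click 2 (3,3) count=1: revealed 1 new [(3,3)] -> total=5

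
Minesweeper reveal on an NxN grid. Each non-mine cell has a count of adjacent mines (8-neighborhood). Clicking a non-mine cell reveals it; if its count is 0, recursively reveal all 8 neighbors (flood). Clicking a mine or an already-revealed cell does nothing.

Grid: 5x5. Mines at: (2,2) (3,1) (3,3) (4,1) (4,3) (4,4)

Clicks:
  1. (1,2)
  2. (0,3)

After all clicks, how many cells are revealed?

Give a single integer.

Click 1 (1,2) count=1: revealed 1 new [(1,2)] -> total=1
Click 2 (0,3) count=0: revealed 13 new [(0,0) (0,1) (0,2) (0,3) (0,4) (1,0) (1,1) (1,3) (1,4) (2,0) (2,1) (2,3) (2,4)] -> total=14

Answer: 14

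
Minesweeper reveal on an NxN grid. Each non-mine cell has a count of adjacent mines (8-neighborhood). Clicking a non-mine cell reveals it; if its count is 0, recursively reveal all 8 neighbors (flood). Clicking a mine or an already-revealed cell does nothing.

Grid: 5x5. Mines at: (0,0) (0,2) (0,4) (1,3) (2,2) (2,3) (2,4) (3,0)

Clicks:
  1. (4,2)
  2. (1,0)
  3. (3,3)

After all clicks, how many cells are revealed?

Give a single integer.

Click 1 (4,2) count=0: revealed 8 new [(3,1) (3,2) (3,3) (3,4) (4,1) (4,2) (4,3) (4,4)] -> total=8
Click 2 (1,0) count=1: revealed 1 new [(1,0)] -> total=9
Click 3 (3,3) count=3: revealed 0 new [(none)] -> total=9

Answer: 9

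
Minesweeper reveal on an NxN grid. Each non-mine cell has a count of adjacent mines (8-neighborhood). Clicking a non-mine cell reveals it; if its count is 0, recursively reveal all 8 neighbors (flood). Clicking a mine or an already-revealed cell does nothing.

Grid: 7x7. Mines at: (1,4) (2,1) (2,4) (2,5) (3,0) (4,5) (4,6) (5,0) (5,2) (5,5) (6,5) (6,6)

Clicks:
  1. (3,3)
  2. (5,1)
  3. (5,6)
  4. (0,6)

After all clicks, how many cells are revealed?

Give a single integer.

Click 1 (3,3) count=1: revealed 1 new [(3,3)] -> total=1
Click 2 (5,1) count=2: revealed 1 new [(5,1)] -> total=2
Click 3 (5,6) count=5: revealed 1 new [(5,6)] -> total=3
Click 4 (0,6) count=0: revealed 4 new [(0,5) (0,6) (1,5) (1,6)] -> total=7

Answer: 7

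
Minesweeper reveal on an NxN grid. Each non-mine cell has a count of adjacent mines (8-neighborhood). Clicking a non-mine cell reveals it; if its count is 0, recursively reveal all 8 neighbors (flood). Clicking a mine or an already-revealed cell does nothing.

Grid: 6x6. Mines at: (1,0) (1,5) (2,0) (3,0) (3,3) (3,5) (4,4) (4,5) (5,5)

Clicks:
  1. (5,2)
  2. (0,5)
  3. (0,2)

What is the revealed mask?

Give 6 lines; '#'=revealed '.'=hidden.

Click 1 (5,2) count=0: revealed 8 new [(4,0) (4,1) (4,2) (4,3) (5,0) (5,1) (5,2) (5,3)] -> total=8
Click 2 (0,5) count=1: revealed 1 new [(0,5)] -> total=9
Click 3 (0,2) count=0: revealed 12 new [(0,1) (0,2) (0,3) (0,4) (1,1) (1,2) (1,3) (1,4) (2,1) (2,2) (2,3) (2,4)] -> total=21

Answer: .#####
.####.
.####.
......
####..
####..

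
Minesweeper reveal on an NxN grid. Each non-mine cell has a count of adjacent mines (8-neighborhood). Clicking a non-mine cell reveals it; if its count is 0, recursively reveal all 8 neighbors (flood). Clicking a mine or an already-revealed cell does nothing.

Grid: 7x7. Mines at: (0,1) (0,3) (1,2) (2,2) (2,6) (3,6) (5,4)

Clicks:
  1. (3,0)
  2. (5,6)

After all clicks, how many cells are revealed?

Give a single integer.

Click 1 (3,0) count=0: revealed 20 new [(1,0) (1,1) (2,0) (2,1) (3,0) (3,1) (3,2) (3,3) (4,0) (4,1) (4,2) (4,3) (5,0) (5,1) (5,2) (5,3) (6,0) (6,1) (6,2) (6,3)] -> total=20
Click 2 (5,6) count=0: revealed 6 new [(4,5) (4,6) (5,5) (5,6) (6,5) (6,6)] -> total=26

Answer: 26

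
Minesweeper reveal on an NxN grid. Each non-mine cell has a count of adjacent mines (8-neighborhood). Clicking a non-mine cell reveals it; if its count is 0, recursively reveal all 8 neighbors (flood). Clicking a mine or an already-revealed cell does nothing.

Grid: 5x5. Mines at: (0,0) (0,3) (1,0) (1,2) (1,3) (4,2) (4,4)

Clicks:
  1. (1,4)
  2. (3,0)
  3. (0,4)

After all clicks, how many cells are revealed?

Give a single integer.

Click 1 (1,4) count=2: revealed 1 new [(1,4)] -> total=1
Click 2 (3,0) count=0: revealed 6 new [(2,0) (2,1) (3,0) (3,1) (4,0) (4,1)] -> total=7
Click 3 (0,4) count=2: revealed 1 new [(0,4)] -> total=8

Answer: 8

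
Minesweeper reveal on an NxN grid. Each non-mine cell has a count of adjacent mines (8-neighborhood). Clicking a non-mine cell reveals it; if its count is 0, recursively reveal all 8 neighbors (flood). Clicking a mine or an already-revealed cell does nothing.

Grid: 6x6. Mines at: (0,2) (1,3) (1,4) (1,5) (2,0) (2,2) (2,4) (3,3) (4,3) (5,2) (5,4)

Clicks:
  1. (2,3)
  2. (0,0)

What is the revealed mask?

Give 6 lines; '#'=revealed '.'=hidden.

Answer: ##....
##....
...#..
......
......
......

Derivation:
Click 1 (2,3) count=5: revealed 1 new [(2,3)] -> total=1
Click 2 (0,0) count=0: revealed 4 new [(0,0) (0,1) (1,0) (1,1)] -> total=5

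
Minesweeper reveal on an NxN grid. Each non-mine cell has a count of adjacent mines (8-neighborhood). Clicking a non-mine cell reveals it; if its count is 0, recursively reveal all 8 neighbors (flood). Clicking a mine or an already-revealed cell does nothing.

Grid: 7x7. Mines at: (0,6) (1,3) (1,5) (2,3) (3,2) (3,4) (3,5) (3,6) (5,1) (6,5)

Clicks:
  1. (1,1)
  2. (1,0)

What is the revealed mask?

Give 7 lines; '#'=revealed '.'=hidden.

Click 1 (1,1) count=0: revealed 13 new [(0,0) (0,1) (0,2) (1,0) (1,1) (1,2) (2,0) (2,1) (2,2) (3,0) (3,1) (4,0) (4,1)] -> total=13
Click 2 (1,0) count=0: revealed 0 new [(none)] -> total=13

Answer: ###....
###....
###....
##.....
##.....
.......
.......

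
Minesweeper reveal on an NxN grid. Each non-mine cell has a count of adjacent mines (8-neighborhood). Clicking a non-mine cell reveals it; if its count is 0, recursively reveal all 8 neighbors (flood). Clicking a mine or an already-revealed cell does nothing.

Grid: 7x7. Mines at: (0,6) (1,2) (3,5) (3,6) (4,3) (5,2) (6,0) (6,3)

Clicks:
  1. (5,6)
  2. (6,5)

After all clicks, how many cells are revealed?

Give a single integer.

Click 1 (5,6) count=0: revealed 9 new [(4,4) (4,5) (4,6) (5,4) (5,5) (5,6) (6,4) (6,5) (6,6)] -> total=9
Click 2 (6,5) count=0: revealed 0 new [(none)] -> total=9

Answer: 9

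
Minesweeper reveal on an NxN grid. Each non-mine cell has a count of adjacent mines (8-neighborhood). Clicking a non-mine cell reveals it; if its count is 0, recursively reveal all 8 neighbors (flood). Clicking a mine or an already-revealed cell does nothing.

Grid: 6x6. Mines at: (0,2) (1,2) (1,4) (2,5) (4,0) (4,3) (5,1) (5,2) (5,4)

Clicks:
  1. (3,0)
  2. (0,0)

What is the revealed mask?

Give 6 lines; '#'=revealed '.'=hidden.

Click 1 (3,0) count=1: revealed 1 new [(3,0)] -> total=1
Click 2 (0,0) count=0: revealed 7 new [(0,0) (0,1) (1,0) (1,1) (2,0) (2,1) (3,1)] -> total=8

Answer: ##....
##....
##....
##....
......
......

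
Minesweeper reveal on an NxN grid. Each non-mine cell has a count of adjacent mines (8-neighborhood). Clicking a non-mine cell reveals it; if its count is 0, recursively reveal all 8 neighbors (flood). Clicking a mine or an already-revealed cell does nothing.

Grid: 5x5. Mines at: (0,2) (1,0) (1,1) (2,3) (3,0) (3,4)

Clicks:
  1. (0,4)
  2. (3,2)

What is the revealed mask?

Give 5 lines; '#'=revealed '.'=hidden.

Click 1 (0,4) count=0: revealed 4 new [(0,3) (0,4) (1,3) (1,4)] -> total=4
Click 2 (3,2) count=1: revealed 1 new [(3,2)] -> total=5

Answer: ...##
...##
.....
..#..
.....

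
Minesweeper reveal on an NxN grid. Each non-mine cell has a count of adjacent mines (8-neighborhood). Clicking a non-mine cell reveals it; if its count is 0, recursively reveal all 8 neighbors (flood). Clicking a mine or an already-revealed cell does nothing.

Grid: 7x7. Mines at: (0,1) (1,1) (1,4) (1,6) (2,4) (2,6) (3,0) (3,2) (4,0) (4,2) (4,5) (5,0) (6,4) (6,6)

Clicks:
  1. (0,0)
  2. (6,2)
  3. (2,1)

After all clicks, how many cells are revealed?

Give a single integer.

Click 1 (0,0) count=2: revealed 1 new [(0,0)] -> total=1
Click 2 (6,2) count=0: revealed 6 new [(5,1) (5,2) (5,3) (6,1) (6,2) (6,3)] -> total=7
Click 3 (2,1) count=3: revealed 1 new [(2,1)] -> total=8

Answer: 8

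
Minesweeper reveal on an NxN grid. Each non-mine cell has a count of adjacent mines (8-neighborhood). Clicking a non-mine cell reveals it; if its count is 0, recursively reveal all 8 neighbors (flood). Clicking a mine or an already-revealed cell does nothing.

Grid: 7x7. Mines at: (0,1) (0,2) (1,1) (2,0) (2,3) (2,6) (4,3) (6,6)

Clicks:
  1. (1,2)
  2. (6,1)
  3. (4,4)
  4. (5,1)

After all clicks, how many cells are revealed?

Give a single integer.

Answer: 20

Derivation:
Click 1 (1,2) count=4: revealed 1 new [(1,2)] -> total=1
Click 2 (6,1) count=0: revealed 18 new [(3,0) (3,1) (3,2) (4,0) (4,1) (4,2) (5,0) (5,1) (5,2) (5,3) (5,4) (5,5) (6,0) (6,1) (6,2) (6,3) (6,4) (6,5)] -> total=19
Click 3 (4,4) count=1: revealed 1 new [(4,4)] -> total=20
Click 4 (5,1) count=0: revealed 0 new [(none)] -> total=20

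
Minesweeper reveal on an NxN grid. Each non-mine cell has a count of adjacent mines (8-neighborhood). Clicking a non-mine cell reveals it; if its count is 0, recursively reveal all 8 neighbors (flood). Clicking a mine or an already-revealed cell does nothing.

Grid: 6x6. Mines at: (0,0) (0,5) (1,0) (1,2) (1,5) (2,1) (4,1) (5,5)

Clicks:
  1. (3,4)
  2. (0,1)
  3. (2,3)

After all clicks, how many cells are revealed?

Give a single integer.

Answer: 16

Derivation:
Click 1 (3,4) count=0: revealed 15 new [(2,2) (2,3) (2,4) (2,5) (3,2) (3,3) (3,4) (3,5) (4,2) (4,3) (4,4) (4,5) (5,2) (5,3) (5,4)] -> total=15
Click 2 (0,1) count=3: revealed 1 new [(0,1)] -> total=16
Click 3 (2,3) count=1: revealed 0 new [(none)] -> total=16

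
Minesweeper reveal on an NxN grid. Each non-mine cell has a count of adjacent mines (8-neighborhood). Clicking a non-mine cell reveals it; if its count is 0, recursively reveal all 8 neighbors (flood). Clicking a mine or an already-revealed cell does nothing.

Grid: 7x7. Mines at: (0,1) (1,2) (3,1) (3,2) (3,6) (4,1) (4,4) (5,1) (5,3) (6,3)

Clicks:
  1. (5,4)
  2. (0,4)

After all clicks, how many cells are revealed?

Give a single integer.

Click 1 (5,4) count=3: revealed 1 new [(5,4)] -> total=1
Click 2 (0,4) count=0: revealed 15 new [(0,3) (0,4) (0,5) (0,6) (1,3) (1,4) (1,5) (1,6) (2,3) (2,4) (2,5) (2,6) (3,3) (3,4) (3,5)] -> total=16

Answer: 16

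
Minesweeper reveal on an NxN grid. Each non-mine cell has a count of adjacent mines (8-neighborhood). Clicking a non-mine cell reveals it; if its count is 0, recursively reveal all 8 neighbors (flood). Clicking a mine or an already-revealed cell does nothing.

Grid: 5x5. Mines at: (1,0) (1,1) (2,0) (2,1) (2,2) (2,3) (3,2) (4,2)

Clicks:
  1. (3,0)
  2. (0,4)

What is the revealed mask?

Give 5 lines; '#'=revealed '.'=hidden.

Click 1 (3,0) count=2: revealed 1 new [(3,0)] -> total=1
Click 2 (0,4) count=0: revealed 6 new [(0,2) (0,3) (0,4) (1,2) (1,3) (1,4)] -> total=7

Answer: ..###
..###
.....
#....
.....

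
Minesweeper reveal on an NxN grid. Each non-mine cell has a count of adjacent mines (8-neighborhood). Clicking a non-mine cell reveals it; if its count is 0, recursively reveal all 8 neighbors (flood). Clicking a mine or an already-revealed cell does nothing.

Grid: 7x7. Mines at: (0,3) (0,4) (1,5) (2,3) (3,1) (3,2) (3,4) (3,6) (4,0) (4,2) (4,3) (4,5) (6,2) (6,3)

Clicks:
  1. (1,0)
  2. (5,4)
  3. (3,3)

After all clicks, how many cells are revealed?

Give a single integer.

Answer: 11

Derivation:
Click 1 (1,0) count=0: revealed 9 new [(0,0) (0,1) (0,2) (1,0) (1,1) (1,2) (2,0) (2,1) (2,2)] -> total=9
Click 2 (5,4) count=3: revealed 1 new [(5,4)] -> total=10
Click 3 (3,3) count=5: revealed 1 new [(3,3)] -> total=11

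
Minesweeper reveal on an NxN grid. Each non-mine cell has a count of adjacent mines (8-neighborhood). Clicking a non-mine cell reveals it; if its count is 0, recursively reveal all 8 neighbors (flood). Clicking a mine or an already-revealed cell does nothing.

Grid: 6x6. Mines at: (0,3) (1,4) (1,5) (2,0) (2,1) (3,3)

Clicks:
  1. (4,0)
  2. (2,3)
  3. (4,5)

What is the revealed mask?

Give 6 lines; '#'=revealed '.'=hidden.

Answer: ......
......
...###
###.##
######
######

Derivation:
Click 1 (4,0) count=0: revealed 19 new [(2,4) (2,5) (3,0) (3,1) (3,2) (3,4) (3,5) (4,0) (4,1) (4,2) (4,3) (4,4) (4,5) (5,0) (5,1) (5,2) (5,3) (5,4) (5,5)] -> total=19
Click 2 (2,3) count=2: revealed 1 new [(2,3)] -> total=20
Click 3 (4,5) count=0: revealed 0 new [(none)] -> total=20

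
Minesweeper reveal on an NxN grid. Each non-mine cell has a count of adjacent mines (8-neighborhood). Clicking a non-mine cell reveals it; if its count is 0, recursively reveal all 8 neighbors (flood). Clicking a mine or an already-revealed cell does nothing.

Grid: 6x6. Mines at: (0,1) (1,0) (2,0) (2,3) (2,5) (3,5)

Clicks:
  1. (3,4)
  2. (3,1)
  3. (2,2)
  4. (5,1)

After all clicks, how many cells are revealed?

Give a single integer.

Click 1 (3,4) count=3: revealed 1 new [(3,4)] -> total=1
Click 2 (3,1) count=1: revealed 1 new [(3,1)] -> total=2
Click 3 (2,2) count=1: revealed 1 new [(2,2)] -> total=3
Click 4 (5,1) count=0: revealed 15 new [(3,0) (3,2) (3,3) (4,0) (4,1) (4,2) (4,3) (4,4) (4,5) (5,0) (5,1) (5,2) (5,3) (5,4) (5,5)] -> total=18

Answer: 18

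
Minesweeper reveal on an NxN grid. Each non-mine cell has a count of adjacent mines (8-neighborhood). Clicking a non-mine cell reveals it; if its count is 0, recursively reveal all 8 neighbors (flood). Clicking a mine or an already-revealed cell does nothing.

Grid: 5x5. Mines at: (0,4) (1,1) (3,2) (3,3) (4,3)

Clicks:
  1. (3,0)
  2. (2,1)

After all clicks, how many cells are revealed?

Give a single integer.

Click 1 (3,0) count=0: revealed 6 new [(2,0) (2,1) (3,0) (3,1) (4,0) (4,1)] -> total=6
Click 2 (2,1) count=2: revealed 0 new [(none)] -> total=6

Answer: 6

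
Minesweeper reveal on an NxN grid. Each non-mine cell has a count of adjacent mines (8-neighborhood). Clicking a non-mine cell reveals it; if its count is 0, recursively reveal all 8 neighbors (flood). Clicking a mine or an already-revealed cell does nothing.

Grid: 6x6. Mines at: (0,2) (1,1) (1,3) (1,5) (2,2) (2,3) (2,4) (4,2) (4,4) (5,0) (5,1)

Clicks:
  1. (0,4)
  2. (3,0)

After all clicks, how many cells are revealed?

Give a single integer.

Click 1 (0,4) count=2: revealed 1 new [(0,4)] -> total=1
Click 2 (3,0) count=0: revealed 6 new [(2,0) (2,1) (3,0) (3,1) (4,0) (4,1)] -> total=7

Answer: 7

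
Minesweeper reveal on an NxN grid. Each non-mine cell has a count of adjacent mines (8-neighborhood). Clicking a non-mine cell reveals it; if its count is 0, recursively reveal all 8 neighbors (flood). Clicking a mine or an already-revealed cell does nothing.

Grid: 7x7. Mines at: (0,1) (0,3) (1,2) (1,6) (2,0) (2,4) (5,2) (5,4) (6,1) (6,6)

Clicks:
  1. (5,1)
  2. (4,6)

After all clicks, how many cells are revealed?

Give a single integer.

Click 1 (5,1) count=2: revealed 1 new [(5,1)] -> total=1
Click 2 (4,6) count=0: revealed 8 new [(2,5) (2,6) (3,5) (3,6) (4,5) (4,6) (5,5) (5,6)] -> total=9

Answer: 9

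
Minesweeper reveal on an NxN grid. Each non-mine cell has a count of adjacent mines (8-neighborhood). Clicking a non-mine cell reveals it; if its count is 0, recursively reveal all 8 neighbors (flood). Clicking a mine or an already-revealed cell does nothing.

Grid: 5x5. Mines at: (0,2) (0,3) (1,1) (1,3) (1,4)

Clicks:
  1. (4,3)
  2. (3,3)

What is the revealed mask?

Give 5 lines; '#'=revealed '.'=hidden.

Answer: .....
.....
#####
#####
#####

Derivation:
Click 1 (4,3) count=0: revealed 15 new [(2,0) (2,1) (2,2) (2,3) (2,4) (3,0) (3,1) (3,2) (3,3) (3,4) (4,0) (4,1) (4,2) (4,3) (4,4)] -> total=15
Click 2 (3,3) count=0: revealed 0 new [(none)] -> total=15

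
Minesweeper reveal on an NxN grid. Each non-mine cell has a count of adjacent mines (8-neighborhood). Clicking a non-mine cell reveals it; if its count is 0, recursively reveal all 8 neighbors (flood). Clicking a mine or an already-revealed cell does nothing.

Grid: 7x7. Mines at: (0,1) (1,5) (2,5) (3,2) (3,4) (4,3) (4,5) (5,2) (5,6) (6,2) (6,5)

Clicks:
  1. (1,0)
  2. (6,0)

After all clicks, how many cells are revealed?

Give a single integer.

Click 1 (1,0) count=1: revealed 1 new [(1,0)] -> total=1
Click 2 (6,0) count=0: revealed 11 new [(1,1) (2,0) (2,1) (3,0) (3,1) (4,0) (4,1) (5,0) (5,1) (6,0) (6,1)] -> total=12

Answer: 12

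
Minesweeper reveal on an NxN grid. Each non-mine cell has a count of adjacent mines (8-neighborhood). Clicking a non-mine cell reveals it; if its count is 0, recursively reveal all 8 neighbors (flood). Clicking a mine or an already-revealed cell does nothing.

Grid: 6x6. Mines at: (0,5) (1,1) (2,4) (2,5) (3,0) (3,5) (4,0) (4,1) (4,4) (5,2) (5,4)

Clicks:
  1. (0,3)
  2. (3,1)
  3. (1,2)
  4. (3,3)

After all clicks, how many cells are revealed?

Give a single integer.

Click 1 (0,3) count=0: revealed 6 new [(0,2) (0,3) (0,4) (1,2) (1,3) (1,4)] -> total=6
Click 2 (3,1) count=3: revealed 1 new [(3,1)] -> total=7
Click 3 (1,2) count=1: revealed 0 new [(none)] -> total=7
Click 4 (3,3) count=2: revealed 1 new [(3,3)] -> total=8

Answer: 8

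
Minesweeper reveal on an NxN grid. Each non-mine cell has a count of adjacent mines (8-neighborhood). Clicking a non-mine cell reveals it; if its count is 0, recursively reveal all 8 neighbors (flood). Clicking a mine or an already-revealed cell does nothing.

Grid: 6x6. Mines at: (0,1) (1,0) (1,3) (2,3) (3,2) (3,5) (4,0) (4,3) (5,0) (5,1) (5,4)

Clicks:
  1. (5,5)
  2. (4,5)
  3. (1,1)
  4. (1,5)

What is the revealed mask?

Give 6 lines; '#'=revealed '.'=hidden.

Click 1 (5,5) count=1: revealed 1 new [(5,5)] -> total=1
Click 2 (4,5) count=2: revealed 1 new [(4,5)] -> total=2
Click 3 (1,1) count=2: revealed 1 new [(1,1)] -> total=3
Click 4 (1,5) count=0: revealed 6 new [(0,4) (0,5) (1,4) (1,5) (2,4) (2,5)] -> total=9

Answer: ....##
.#..##
....##
......
.....#
.....#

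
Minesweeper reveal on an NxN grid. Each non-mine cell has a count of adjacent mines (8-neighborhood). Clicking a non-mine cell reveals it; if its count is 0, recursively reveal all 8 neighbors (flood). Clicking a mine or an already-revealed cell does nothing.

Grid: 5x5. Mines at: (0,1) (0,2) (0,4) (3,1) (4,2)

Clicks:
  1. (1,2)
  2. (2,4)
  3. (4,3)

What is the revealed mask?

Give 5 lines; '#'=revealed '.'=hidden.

Answer: .....
..###
..###
..###
...##

Derivation:
Click 1 (1,2) count=2: revealed 1 new [(1,2)] -> total=1
Click 2 (2,4) count=0: revealed 10 new [(1,3) (1,4) (2,2) (2,3) (2,4) (3,2) (3,3) (3,4) (4,3) (4,4)] -> total=11
Click 3 (4,3) count=1: revealed 0 new [(none)] -> total=11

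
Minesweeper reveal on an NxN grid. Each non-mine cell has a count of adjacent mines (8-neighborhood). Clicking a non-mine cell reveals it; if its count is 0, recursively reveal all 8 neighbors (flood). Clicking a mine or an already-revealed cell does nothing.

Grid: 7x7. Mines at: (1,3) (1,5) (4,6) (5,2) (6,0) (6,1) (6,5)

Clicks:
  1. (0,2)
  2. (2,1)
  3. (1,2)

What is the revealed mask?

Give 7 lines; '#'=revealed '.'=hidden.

Click 1 (0,2) count=1: revealed 1 new [(0,2)] -> total=1
Click 2 (2,1) count=0: revealed 28 new [(0,0) (0,1) (1,0) (1,1) (1,2) (2,0) (2,1) (2,2) (2,3) (2,4) (2,5) (3,0) (3,1) (3,2) (3,3) (3,4) (3,5) (4,0) (4,1) (4,2) (4,3) (4,4) (4,5) (5,0) (5,1) (5,3) (5,4) (5,5)] -> total=29
Click 3 (1,2) count=1: revealed 0 new [(none)] -> total=29

Answer: ###....
###....
######.
######.
######.
##.###.
.......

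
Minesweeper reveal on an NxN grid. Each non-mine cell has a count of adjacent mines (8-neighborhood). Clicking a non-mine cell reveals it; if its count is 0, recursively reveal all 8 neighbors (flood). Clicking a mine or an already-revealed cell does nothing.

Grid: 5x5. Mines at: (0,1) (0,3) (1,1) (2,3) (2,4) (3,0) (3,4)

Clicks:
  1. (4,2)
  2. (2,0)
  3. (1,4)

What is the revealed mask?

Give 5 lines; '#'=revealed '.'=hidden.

Answer: .....
....#
#....
.###.
.###.

Derivation:
Click 1 (4,2) count=0: revealed 6 new [(3,1) (3,2) (3,3) (4,1) (4,2) (4,3)] -> total=6
Click 2 (2,0) count=2: revealed 1 new [(2,0)] -> total=7
Click 3 (1,4) count=3: revealed 1 new [(1,4)] -> total=8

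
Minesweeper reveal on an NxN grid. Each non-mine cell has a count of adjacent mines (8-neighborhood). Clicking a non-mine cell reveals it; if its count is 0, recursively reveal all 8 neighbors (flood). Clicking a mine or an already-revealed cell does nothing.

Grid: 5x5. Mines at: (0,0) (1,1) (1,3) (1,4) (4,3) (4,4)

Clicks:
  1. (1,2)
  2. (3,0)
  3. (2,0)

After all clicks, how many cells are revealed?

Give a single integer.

Click 1 (1,2) count=2: revealed 1 new [(1,2)] -> total=1
Click 2 (3,0) count=0: revealed 9 new [(2,0) (2,1) (2,2) (3,0) (3,1) (3,2) (4,0) (4,1) (4,2)] -> total=10
Click 3 (2,0) count=1: revealed 0 new [(none)] -> total=10

Answer: 10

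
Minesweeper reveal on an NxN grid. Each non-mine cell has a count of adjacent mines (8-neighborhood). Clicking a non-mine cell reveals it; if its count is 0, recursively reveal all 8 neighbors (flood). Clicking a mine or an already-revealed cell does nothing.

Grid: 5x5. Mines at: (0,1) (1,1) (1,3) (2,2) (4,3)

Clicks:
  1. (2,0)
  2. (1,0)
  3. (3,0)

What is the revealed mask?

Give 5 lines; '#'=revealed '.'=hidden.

Click 1 (2,0) count=1: revealed 1 new [(2,0)] -> total=1
Click 2 (1,0) count=2: revealed 1 new [(1,0)] -> total=2
Click 3 (3,0) count=0: revealed 7 new [(2,1) (3,0) (3,1) (3,2) (4,0) (4,1) (4,2)] -> total=9

Answer: .....
#....
##...
###..
###..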